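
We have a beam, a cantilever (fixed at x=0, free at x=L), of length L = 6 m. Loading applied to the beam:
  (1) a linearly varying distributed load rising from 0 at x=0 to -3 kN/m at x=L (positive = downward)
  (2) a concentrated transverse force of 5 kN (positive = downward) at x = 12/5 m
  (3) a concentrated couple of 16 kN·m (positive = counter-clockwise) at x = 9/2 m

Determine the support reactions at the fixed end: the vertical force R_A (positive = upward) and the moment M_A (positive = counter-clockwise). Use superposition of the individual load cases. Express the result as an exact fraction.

R_A = -4 kN, M_A = -40 kN·m

Load 1 — triangular load w₀=-3 kN/m (0→w₀ over full span):
  R_A = w₀L/2 = (-3)·6/2 = -9 kN
  M_A = w₀L²/3 = (-3)·6²/3 = -36 kN·m
Load 2 — point force P=5 kN at a=12/5 m (b=L-a=18/5):
  R_A = P = 5 kN
  M_A = Pa = 5·(12/5) = 12 kN·m
Load 3 — applied couple M₀=16 kN·m at a=9/2 m (b=L-a=3/2):
  R_A = 0 kN
  M_A = -M₀ = -16 kN·m
Superposition: R_A = -4 kN, M_A = -40 kN·m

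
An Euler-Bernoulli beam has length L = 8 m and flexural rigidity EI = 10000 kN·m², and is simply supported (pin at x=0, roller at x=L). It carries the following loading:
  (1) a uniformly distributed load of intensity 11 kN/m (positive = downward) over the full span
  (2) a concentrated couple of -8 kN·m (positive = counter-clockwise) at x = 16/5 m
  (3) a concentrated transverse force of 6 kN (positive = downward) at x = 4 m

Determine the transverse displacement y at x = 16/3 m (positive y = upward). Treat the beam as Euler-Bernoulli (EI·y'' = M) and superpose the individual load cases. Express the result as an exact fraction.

y(16/3) = -218716/3796875 m

Load 1 — uniform load w=11 kN/m over full span:
  y_1 = -wx(L³-2Lx²+x³)/(24EI) = -11·(16/3)·(8³-2·8·(16/3)²+(16/3)³)/(24·10000) = -7744/151875 m
Load 2 — applied couple M₀=-8 kN·m at a=16/5 m (b=L-a=24/5):
  y_2 = (M₀x³/(6L)-M₀(x-a)²/2+C₁x)/EI  [x>a] with C₁=M₀(3b²-L²)/(6L)=-64/75 = ((-8)·(16/3)³/(6·8)-(-8)·((16/3)-(16/5))²/2+(-64/75)·(16/3))/10000 = -1472/1265625 m
Load 3 — point force P=6 kN at a=4 m (b=L-a=4):
  y_3 = -Pa(L-x)(2Lx-a²-x²)/(6LEI)  [x>a] = -6·4·(8-(16/3))·(2·8·(16/3)-4²-(16/3)²)/(6·8·10000) = -92/16875 m
Superposition: y = Σ y_i = -218716/3796875 m ≈ -0.057604 m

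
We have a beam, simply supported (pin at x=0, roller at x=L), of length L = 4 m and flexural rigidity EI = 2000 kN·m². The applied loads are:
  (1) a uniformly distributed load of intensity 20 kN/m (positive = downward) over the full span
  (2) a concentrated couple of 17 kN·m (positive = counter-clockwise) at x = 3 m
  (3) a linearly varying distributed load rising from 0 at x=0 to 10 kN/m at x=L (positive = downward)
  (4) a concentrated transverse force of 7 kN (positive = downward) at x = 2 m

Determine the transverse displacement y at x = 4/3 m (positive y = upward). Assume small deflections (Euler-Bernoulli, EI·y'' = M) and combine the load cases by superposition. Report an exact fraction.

y(4/3) = -26401/583200 m

Load 1 — uniform load w=20 kN/m over full span:
  y_1 = -wx(L³-2Lx²+x³)/(24EI) = -20·(4/3)·(4³-2·4·(4/3)²+(4/3)³)/(24·2000) = -176/6075 m
Load 2 — applied couple M₀=17 kN·m at a=3 m (b=L-a=1):
  y_2 = (M₀x³/(6L)+C₁x)/EI  [x≤a] with C₁=M₀(3b²-L²)/(6L)=-221/24 = (17·(4/3)³/(6·4)+(-221/24)·(4/3))/2000 = -1717/324000 m
Load 3 — triangular load w₀=10 kN/m (0→w₀ over full span):
  y_3 = -w₀x(7L⁴-10L²x²+3x⁴)/(360LEI) = -10·(4/3)·(7·4⁴-10·4²·(4/3)²+3·(4/3)⁴)/(360·4·2000) = -128/18225 m
Load 4 — point force P=7 kN at a=2 m (b=L-a=2):
  y_4 = -Pbx(L²-b²-x²)/(6LEI)  [x≤a] = -7·2·(4/3)·(4²-2²-(4/3)²)/(6·4·2000) = -161/40500 m
Superposition: y = Σ y_i = -26401/583200 m ≈ -0.045269 m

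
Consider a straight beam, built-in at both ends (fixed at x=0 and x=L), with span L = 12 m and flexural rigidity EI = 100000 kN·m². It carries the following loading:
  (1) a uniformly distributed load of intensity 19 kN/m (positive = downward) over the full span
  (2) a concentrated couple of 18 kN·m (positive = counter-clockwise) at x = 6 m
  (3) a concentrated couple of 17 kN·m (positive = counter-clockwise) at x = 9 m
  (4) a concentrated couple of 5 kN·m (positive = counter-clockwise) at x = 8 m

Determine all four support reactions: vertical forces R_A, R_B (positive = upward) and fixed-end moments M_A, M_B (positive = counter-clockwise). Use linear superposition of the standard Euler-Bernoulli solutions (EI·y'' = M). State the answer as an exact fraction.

R_A = 34099/288 kN, M_A = 11495/48 kN·m, R_B = 31565/288 kN, M_B = -3627/16 kN·m

Load 1 — uniform load w=19 kN/m over full span:
  R_A = wL/2 = 19·12/2 = 114 kN
  M_A = wL²/12 = 19·12²/12 = 228 kN·m
  R_B = wL/2 = 19·12/2 = 114 kN
  M_B = -wL²/12 = -19·12²/12 = -228 kN·m
Load 2 — applied couple M₀=18 kN·m at a=6 m (b=L-a=6):
  R_A = 6M₀ab/L³ = 6·18·6·6/12³ = 9/4 kN
  M_A = M₀b(2a-b)/L² = 18·6·(2·6-6)/12² = 9/2 kN·m
  R_B = -6M₀ab/L³ = -6·18·6·6/12³ = -9/4 kN
  M_B = M₀a(2b-a)/L² = 18·6·(2·6-6)/12² = 9/2 kN·m
Load 3 — applied couple M₀=17 kN·m at a=9 m (b=L-a=3):
  R_A = 6M₀ab/L³ = 6·17·9·3/12³ = 51/32 kN
  M_A = M₀b(2a-b)/L² = 17·3·(2·9-3)/12² = 85/16 kN·m
  R_B = -6M₀ab/L³ = -6·17·9·3/12³ = -51/32 kN
  M_B = M₀a(2b-a)/L² = 17·9·(2·3-9)/12² = -51/16 kN·m
Load 4 — applied couple M₀=5 kN·m at a=8 m (b=L-a=4):
  R_A = 6M₀ab/L³ = 6·5·8·4/12³ = 5/9 kN
  M_A = M₀b(2a-b)/L² = 5·4·(2·8-4)/12² = 5/3 kN·m
  R_B = -6M₀ab/L³ = -6·5·8·4/12³ = -5/9 kN
  M_B = M₀a(2b-a)/L² = 5·8·(2·4-8)/12² = 0 kN·m
Superposition: R_A = 34099/288 kN, M_A = 11495/48 kN·m, R_B = 31565/288 kN, M_B = -3627/16 kN·m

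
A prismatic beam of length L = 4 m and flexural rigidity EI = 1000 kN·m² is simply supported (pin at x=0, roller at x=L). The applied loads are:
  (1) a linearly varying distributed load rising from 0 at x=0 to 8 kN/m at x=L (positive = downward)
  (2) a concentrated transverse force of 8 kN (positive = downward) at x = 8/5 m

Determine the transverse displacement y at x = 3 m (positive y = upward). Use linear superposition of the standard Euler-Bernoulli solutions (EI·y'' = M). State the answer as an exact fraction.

Load 1 — triangular load w₀=8 kN/m (0→w₀ over full span):
  y_1 = -w₀x(7L⁴-10L²x²+3x⁴)/(360LEI) = -8·3·(7·4⁴-10·4²·3²+3·3⁴)/(360·4·1000) = -119/12000 m
Load 2 — point force P=8 kN at a=8/5 m (b=L-a=12/5):
  y_2 = -Pa(L-x)(2Lx-a²-x²)/(6LEI)  [x>a] = -8·(8/5)·(4-3)·(2·4·3-(8/5)²-3²)/(6·4·1000) = -311/46875 m
Superposition: y = Σ y_i = -24827/1500000 m ≈ -0.016551 m

y(3) = -24827/1500000 m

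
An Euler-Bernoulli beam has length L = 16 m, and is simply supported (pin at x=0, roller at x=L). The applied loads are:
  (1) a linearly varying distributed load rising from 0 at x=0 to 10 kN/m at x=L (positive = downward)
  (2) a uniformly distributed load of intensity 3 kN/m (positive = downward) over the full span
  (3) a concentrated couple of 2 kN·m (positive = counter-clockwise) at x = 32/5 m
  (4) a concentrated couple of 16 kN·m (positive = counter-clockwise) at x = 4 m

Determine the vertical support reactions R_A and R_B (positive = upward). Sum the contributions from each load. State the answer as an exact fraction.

R_A = 1243/24 kN, R_B = 1829/24 kN

Load 1 — triangular load w₀=10 kN/m (0→w₀ over full span):
  R_A = w₀L/6 = 10·16/6 = 80/3 kN
  R_B = w₀L/3 = 10·16/3 = 160/3 kN
Load 2 — uniform load w=3 kN/m over full span:
  R_A = wL/2 = 3·16/2 = 24 kN
  R_B = wL/2 = 3·16/2 = 24 kN
Load 3 — applied couple M₀=2 kN·m at a=32/5 m (b=L-a=48/5):
  R_A = M₀/L = 2/16 = 1/8 kN
  R_B = -M₀/L = -2/16 = -1/8 kN
Load 4 — applied couple M₀=16 kN·m at a=4 m (b=L-a=12):
  R_A = M₀/L = 16/16 = 1 kN
  R_B = -M₀/L = -16/16 = -1 kN
Superposition: R_A = 1243/24 kN, R_B = 1829/24 kN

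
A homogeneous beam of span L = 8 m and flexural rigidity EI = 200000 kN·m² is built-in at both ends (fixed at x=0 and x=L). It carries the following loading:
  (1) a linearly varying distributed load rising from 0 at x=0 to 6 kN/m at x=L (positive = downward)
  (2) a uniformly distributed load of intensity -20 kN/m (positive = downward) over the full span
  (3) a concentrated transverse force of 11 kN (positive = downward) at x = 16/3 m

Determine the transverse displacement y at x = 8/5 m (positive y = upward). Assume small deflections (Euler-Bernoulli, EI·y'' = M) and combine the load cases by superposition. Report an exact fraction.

y(8/5) = 1373404/3955078125 m

Load 1 — triangular load w₀=6 kN/m (0→w₀ over full span):
  y_1 = -w₀x²(L-x)²(x+2L)/(120LEI) = -6·(8/5)²·(8-(8/5))²·((8/5)+2·8)/(120·8·200000) = -2816/48828125 m
Load 2 — uniform load w=-20 kN/m over full span:
  y_2 = -wx²(L-x)²/(24EI) = -(-20)·(8/5)²·(8-(8/5))²/(24·200000) = 512/1171875 m
Load 3 — point force P=11 kN at a=16/3 m (b=L-a=8/3):
  y_3 = -Pb²x²(3aL-(3a+b)x)/(6L³EI)  [x≤a] = -11·(8/3)²·(8/5)²·(3·(16/3)·8-(3·(16/3)+(8/3))·(8/5))/(6·8³·200000) = -1012/31640625 m
Superposition: y = Σ y_i = 1373404/3955078125 m ≈ 0.000347 m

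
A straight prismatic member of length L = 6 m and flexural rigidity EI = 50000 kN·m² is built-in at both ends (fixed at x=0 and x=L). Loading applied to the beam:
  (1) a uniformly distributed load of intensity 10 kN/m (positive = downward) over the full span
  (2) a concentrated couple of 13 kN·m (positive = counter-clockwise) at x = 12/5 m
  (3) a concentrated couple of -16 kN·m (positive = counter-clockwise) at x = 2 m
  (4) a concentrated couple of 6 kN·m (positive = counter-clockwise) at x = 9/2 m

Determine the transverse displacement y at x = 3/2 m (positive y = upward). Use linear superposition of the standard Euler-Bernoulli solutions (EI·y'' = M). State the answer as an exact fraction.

y(3/2) = -23/51200 m

Load 1 — uniform load w=10 kN/m over full span:
  y_1 = -wx²(L-x)²/(24EI) = -10·(3/2)²·(6-(3/2))²/(24·50000) = -243/640000 m
Load 2 — applied couple M₀=13 kN·m at a=12/5 m (b=L-a=18/5):
  y_2 = (R_Ax³/6 - M_Ax²/2)/EI  [x≤a] with R_A=78/25, M_A=39/25 = ((78/25)·(3/2)³/6 - (39/25)·(3/2)²/2)/50000 = 0 m
Load 3 — applied couple M₀=-16 kN·m at a=2 m (b=L-a=4):
  y_3 = (R_Ax³/6 - M_Ax²/2)/EI  [x≤a] with R_A=-32/9, M_A=0 = ((-32/9)·(3/2)³/6 - 0·(3/2)²/2)/50000 = -1/25000 m
Load 4 — applied couple M₀=6 kN·m at a=9/2 m (b=L-a=3/2):
  y_4 = (R_Ax³/6 - M_Ax²/2)/EI  [x≤a] with R_A=9/8, M_A=15/8 = ((9/8)·(3/2)³/6 - (15/8)·(3/2)²/2)/50000 = -189/6400000 m
Superposition: y = Σ y_i = -23/51200 m ≈ -0.000449 m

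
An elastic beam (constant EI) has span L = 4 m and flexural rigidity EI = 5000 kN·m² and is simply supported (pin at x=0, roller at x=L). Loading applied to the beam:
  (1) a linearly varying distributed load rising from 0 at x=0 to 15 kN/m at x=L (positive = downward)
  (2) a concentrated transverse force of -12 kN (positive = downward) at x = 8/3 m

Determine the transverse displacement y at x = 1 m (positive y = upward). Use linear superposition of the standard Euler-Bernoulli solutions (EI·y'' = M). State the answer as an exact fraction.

y(1) = -7099/4320000 m

Load 1 — triangular load w₀=15 kN/m (0→w₀ over full span):
  y_1 = -w₀x(7L⁴-10L²x²+3x⁴)/(360LEI) = -15·1·(7·4⁴-10·4²·1²+3·1⁴)/(360·4·5000) = -109/32000 m
Load 2 — point force P=-12 kN at a=8/3 m (b=L-a=4/3):
  y_2 = -Pbx(L²-b²-x²)/(6LEI)  [x≤a] = -(-12)·(4/3)·1·(4²-(4/3)²-1²)/(6·4·5000) = 119/67500 m
Superposition: y = Σ y_i = -7099/4320000 m ≈ -0.001643 m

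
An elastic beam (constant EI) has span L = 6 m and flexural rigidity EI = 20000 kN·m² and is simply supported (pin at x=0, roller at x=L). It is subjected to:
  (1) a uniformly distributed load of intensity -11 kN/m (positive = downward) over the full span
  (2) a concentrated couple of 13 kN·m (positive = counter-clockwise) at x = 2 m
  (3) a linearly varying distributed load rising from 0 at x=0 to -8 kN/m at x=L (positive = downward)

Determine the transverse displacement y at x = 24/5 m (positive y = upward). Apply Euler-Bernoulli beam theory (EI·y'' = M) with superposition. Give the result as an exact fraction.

Load 1 — uniform load w=-11 kN/m over full span:
  y_1 = -wx(L³-2Lx²+x³)/(24EI) = -(-11)·(24/5)·(6³-2·6·(24/5)²+(24/5)³)/(24·20000) = 8613/1562500 m
Load 2 — applied couple M₀=13 kN·m at a=2 m (b=L-a=4):
  y_2 = (M₀x³/(6L)-M₀(x-a)²/2+C₁x)/EI  [x>a] with C₁=M₀(3b²-L²)/(6L)=13/3 = (13·(24/5)³/(6·6)-13·((24/5)-2)²/2+(13/3)·(24/5))/20000 = 611/1250000 m
Load 3 — triangular load w₀=-8 kN/m (0→w₀ over full span):
  y_3 = -w₀x(7L⁴-10L²x²+3x⁴)/(360LEI) = -(-8)·(24/5)·(7·6⁴-10·6²·(24/5)²+3·(24/5)⁴)/(360·6·20000) = 20574/9765625 m
Superposition: y = Σ y_i = 1266859/156250000 m ≈ 0.008108 m

y(24/5) = 1266859/156250000 m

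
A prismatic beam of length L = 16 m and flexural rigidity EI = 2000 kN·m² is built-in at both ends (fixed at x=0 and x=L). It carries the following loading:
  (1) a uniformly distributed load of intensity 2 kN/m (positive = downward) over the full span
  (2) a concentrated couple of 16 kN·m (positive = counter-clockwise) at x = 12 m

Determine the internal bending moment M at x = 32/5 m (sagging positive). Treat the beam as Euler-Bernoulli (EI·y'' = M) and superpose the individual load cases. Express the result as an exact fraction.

M(32/5) = 1573/75 kN·m

Load 1 — uniform load w=2 kN/m over full span:
  M_1 = wLx/2 - wL²/12 - wx²/2 = 2·16·(32/5)/2 - 2·16²/12 - 2·(32/5)²/2 = 1408/75 kN·m
Load 2 — applied couple M₀=16 kN·m at a=12 m (b=L-a=4):
  M_2 = R_Ax - M_A  [x≤a] with R_A=9/8, M_A=5 = (9/8)·(32/5) - 5 = 11/5 kN·m
Superposition: M = Σ M_i = 1573/75 kN·m ≈ 20.973333 kN·m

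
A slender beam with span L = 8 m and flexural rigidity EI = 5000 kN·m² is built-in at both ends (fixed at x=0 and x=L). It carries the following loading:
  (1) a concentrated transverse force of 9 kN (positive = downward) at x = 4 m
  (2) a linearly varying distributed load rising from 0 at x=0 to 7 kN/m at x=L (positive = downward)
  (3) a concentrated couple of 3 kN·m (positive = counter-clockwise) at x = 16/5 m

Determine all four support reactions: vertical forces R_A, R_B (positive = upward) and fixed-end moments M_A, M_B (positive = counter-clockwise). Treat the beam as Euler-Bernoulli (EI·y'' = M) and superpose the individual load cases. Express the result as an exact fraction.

R_A = 336/25 kN, M_A = 1822/75 kN·m, R_B = 589/25 kN, M_B = -761/25 kN·m

Load 1 — point force P=9 kN at a=4 m (b=L-a=4):
  R_A = Pb²(3a+b)/L³ = 9·4²·(3·4+4)/8³ = 9/2 kN
  M_A = Pab²/L² = 9·4·4²/8² = 9 kN·m
  R_B = Pa²(a+3b)/L³ = 9·4²·(4+3·4)/8³ = 9/2 kN
  M_B = -Pa²b/L² = -9·4²·4/8² = -9 kN·m
Load 2 — triangular load w₀=7 kN/m (0→w₀ over full span):
  R_A = 3w₀L/20 = 3·7·8/20 = 42/5 kN
  M_A = w₀L²/30 = 7·8²/30 = 224/15 kN·m
  R_B = 7w₀L/20 = 7·7·8/20 = 98/5 kN
  M_B = -w₀L²/20 = -7·8²/20 = -112/5 kN·m
Load 3 — applied couple M₀=3 kN·m at a=16/5 m (b=L-a=24/5):
  R_A = 6M₀ab/L³ = 6·3·(16/5)·(24/5)/8³ = 27/50 kN
  M_A = M₀b(2a-b)/L² = 3·(24/5)·(2·(16/5)-(24/5))/8² = 9/25 kN·m
  R_B = -6M₀ab/L³ = -6·3·(16/5)·(24/5)/8³ = -27/50 kN
  M_B = M₀a(2b-a)/L² = 3·(16/5)·(2·(24/5)-(16/5))/8² = 24/25 kN·m
Superposition: R_A = 336/25 kN, M_A = 1822/75 kN·m, R_B = 589/25 kN, M_B = -761/25 kN·m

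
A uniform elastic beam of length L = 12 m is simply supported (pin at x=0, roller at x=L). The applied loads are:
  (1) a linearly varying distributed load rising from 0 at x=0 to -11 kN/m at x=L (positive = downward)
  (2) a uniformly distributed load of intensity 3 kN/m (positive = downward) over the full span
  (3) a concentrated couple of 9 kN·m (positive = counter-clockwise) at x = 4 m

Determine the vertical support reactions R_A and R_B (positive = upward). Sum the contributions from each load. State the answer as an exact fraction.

Load 1 — triangular load w₀=-11 kN/m (0→w₀ over full span):
  R_A = w₀L/6 = (-11)·12/6 = -22 kN
  R_B = w₀L/3 = (-11)·12/3 = -44 kN
Load 2 — uniform load w=3 kN/m over full span:
  R_A = wL/2 = 3·12/2 = 18 kN
  R_B = wL/2 = 3·12/2 = 18 kN
Load 3 — applied couple M₀=9 kN·m at a=4 m (b=L-a=8):
  R_A = M₀/L = 9/12 = 3/4 kN
  R_B = -M₀/L = -9/12 = -3/4 kN
Superposition: R_A = -13/4 kN, R_B = -107/4 kN

R_A = -13/4 kN, R_B = -107/4 kN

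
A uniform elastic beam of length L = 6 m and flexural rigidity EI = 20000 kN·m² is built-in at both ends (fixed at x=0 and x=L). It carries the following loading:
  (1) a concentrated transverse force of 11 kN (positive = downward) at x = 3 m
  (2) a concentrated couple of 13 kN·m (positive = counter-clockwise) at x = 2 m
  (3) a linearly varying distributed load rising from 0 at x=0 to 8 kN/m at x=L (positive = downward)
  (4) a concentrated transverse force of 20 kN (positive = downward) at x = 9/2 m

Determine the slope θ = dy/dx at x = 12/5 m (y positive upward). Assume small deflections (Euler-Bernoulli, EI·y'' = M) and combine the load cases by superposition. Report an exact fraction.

Load 1 — point force P=11 kN at a=3 m (b=L-a=3):
  θ_1 = -Pb²x(2aL-(3a+b)x)/(2L³EI)  [x≤a] = -11·3²·(12/5)·(2·3·6-(3·3+3)·(12/5))/(2·6³·20000) = -99/500000 rad
Load 2 — applied couple M₀=13 kN·m at a=2 m (b=L-a=4):
  θ_2 = (R_Ax²/2 - M_Ax - M₀(x-a))/EI  [x>a] with R_A=26/9, M_A=0 = ((26/9)·(12/5)²/2 - 0·(12/5) - 13·((12/5)-2))/20000 = 39/250000 rad
Load 3 — triangular load w₀=8 kN/m (0→w₀ over full span):
  θ_3 = -w₀(2x(L-x)(L-2x)(x+2L)+x²(L-x)²)/(120LEI) = -8·(2·(12/5)·(6-(12/5))·(6-2·(12/5))·((12/5)+2·6)+(12/5)²·(6-(12/5))²)/(120·6·20000) = -81/390625 rad
Load 4 — point force P=20 kN at a=9/2 m (b=L-a=3/2):
  θ_4 = -Pb²x(2aL-(3a+b)x)/(2L³EI)  [x≤a] = -20·(3/2)²·(12/5)·(2·(9/2)·6-(3·(9/2)+(3/2))·(12/5))/(2·6³·20000) = -9/40000 rad
Superposition: θ = Σ θ_i = -11859/25000000 rad ≈ -0.000474 rad

θ(12/5) = -11859/25000000 rad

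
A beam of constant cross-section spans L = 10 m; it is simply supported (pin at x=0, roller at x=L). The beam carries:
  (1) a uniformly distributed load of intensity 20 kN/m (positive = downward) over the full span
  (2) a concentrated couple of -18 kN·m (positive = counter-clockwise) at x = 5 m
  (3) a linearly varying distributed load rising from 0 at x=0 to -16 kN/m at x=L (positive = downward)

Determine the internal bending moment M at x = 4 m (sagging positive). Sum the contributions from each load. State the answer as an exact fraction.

M(4) = 716/5 kN·m

Load 1 — uniform load w=20 kN/m over full span:
  M_1 = wx(L-x)/2 = 20·4·(10-4)/2 = 240 kN·m
Load 2 — applied couple M₀=-18 kN·m at a=5 m (b=L-a=5):
  M_2 = M₀x/L  [x≤a] = (-18)·4/10 = -36/5 kN·m
Load 3 — triangular load w₀=-16 kN/m (0→w₀ over full span):
  M_3 = w₀Lx/6 - w₀x³/(6L) = (-16)·10·4/6 - (-16)·4³/(6·10) = -448/5 kN·m
Superposition: M = Σ M_i = 716/5 kN·m ≈ 143.200000 kN·m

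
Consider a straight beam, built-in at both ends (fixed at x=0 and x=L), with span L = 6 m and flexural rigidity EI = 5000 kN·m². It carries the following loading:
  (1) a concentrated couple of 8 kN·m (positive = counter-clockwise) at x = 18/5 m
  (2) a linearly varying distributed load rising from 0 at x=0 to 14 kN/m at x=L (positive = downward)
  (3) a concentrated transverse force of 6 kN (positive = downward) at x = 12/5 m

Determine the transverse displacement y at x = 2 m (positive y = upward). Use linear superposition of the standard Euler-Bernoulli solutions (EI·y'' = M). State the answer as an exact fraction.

y(2) = -3539/703125 m

Load 1 — applied couple M₀=8 kN·m at a=18/5 m (b=L-a=12/5):
  y_1 = (R_Ax³/6 - M_Ax²/2)/EI  [x≤a] with R_A=48/25, M_A=64/25 = ((48/25)·2³/6 - (64/25)·2²/2)/5000 = -8/15625 m
Load 2 — triangular load w₀=14 kN/m (0→w₀ over full span):
  y_2 = -w₀x²(L-x)²(x+2L)/(120LEI) = -14·2²·(6-2)²·(2+2·6)/(120·6·5000) = -98/28125 m
Load 3 — point force P=6 kN at a=12/5 m (b=L-a=18/5):
  y_3 = -Pb²x²(3aL-(3a+b)x)/(6L³EI)  [x≤a] = -6·(18/5)²·2²·(3·(12/5)·6-(3·(12/5)+(18/5))·2)/(6·6³·5000) = -81/78125 m
Superposition: y = Σ y_i = -3539/703125 m ≈ -0.005033 m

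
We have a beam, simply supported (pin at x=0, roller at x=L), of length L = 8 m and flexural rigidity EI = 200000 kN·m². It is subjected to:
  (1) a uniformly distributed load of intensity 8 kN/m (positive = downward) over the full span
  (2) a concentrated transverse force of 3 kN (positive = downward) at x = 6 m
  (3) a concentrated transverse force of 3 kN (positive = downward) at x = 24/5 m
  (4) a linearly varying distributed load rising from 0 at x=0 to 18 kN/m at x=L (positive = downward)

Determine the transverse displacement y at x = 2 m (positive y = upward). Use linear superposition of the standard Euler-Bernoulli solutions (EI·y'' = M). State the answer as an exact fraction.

y(2) = -83113/25000000 m

Load 1 — uniform load w=8 kN/m over full span:
  y_1 = -wx(L³-2Lx²+x³)/(24EI) = -8·2·(8³-2·8·2²+2³)/(24·200000) = -19/12500 m
Load 2 — point force P=3 kN at a=6 m (b=L-a=2):
  y_2 = -Pbx(L²-b²-x²)/(6LEI)  [x≤a] = -3·2·2·(8²-2²-2²)/(6·8·200000) = -7/100000 m
Load 3 — point force P=3 kN at a=24/5 m (b=L-a=16/5):
  y_3 = -Pbx(L²-b²-x²)/(6LEI)  [x≤a] = -3·(16/5)·2·(8²-(16/5)²-2²)/(6·8·200000) = -311/3125000 m
Load 4 — triangular load w₀=18 kN/m (0→w₀ over full span):
  y_4 = -w₀x(7L⁴-10L²x²+3x⁴)/(360LEI) = -18·2·(7·8⁴-10·8²·2²+3·2⁴)/(360·8·200000) = -327/200000 m
Superposition: y = Σ y_i = -83113/25000000 m ≈ -0.003325 m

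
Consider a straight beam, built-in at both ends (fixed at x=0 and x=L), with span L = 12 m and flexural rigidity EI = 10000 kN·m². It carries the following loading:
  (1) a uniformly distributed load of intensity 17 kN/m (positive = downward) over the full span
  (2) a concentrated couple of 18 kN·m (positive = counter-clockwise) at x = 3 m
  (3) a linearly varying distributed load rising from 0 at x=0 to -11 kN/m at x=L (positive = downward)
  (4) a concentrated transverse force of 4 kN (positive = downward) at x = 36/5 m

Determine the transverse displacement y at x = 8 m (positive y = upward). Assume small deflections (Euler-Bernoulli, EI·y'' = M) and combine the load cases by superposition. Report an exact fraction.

Load 1 — uniform load w=17 kN/m over full span:
  y_1 = -wx²(L-x)²/(24EI) = -17·8²·(12-8)²/(24·10000) = -136/1875 m
Load 2 — applied couple M₀=18 kN·m at a=3 m (b=L-a=9):
  y_2 = (R_Ax³/6 - M_Ax²/2 - M₀(x-a)²/2)/EI  [x>a] with R_A=27/16, M_A=-27/8 = ((27/16)·8³/6 - (-27/8)·8²/2 - 18·(8-3)²/2)/10000 = 27/10000 m
Load 3 — triangular load w₀=-11 kN/m (0→w₀ over full span):
  y_3 = -w₀x²(L-x)²(x+2L)/(120LEI) = -(-11)·8²·(12-8)²·(8+2·12)/(120·12·10000) = 704/28125 m
Load 4 — point force P=4 kN at a=36/5 m (b=L-a=24/5):
  y_4 = -Pa²(L-x)²(3bL-(3b+a)(L-x))/(6L³EI)  [x>a] = -4·(36/5)²·(12-8)²·(3·(24/5)·12-(3·(24/5)+(36/5))·(12-8))/(6·12³·10000) = -216/78125 m
Superposition: y = Σ y_i = -535129/11250000 m ≈ -0.047567 m

y(8) = -535129/11250000 m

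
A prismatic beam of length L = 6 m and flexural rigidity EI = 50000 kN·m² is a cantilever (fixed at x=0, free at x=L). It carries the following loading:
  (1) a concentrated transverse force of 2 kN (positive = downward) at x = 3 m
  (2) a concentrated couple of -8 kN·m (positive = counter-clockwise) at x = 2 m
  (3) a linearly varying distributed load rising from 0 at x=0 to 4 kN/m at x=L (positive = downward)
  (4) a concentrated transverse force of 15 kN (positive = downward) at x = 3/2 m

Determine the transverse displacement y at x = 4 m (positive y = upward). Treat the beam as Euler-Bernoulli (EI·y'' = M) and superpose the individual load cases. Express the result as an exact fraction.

Load 1 — point force P=2 kN at a=3 m (b=L-a=3):
  y_1 = -Pa²(3x-a)/(6EI)  [x>a] = -2·3²·(3·4-3)/(6·50000) = -27/50000 m
Load 2 — applied couple M₀=-8 kN·m at a=2 m (b=L-a=4):
  y_2 = M₀a(2x-a)/(2EI)  [x>a] = (-8)·2·(2·4-2)/(2·50000) = -3/3125 m
Load 3 — triangular load w₀=4 kN/m (0→w₀ over full span):
  y_3 = (w₀Lx³/12-w₀L²x²/6-w₀x⁵/(120L))/EI = (4·6·4³/12-4·6²·4²/6-4·4⁵/(120·6))/50000 = -736/140625 m
Load 4 — point force P=15 kN at a=3/2 m (b=L-a=9/2):
  y_4 = -Pa²(3x-a)/(6EI)  [x>a] = -15·(3/2)²·(3·4-(3/2))/(6·50000) = -189/160000 m
Superposition: y = Σ y_i = -284941/36000000 m ≈ -0.007915 m

y(4) = -284941/36000000 m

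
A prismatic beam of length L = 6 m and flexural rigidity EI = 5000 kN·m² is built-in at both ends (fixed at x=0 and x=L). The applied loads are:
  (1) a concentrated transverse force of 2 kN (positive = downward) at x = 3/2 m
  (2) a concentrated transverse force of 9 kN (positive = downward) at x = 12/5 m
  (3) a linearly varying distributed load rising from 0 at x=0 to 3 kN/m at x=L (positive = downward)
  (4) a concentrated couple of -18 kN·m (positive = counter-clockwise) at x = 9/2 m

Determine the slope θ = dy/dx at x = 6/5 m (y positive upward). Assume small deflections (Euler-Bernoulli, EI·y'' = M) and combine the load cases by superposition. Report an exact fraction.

θ(6/5) = -50517/62500000 rad

Load 1 — point force P=2 kN at a=3/2 m (b=L-a=9/2):
  θ_1 = -Pb²x(2aL-(3a+b)x)/(2L³EI)  [x≤a] = -2·(9/2)²·(6/5)·(2·(3/2)·6-(3·(3/2)+(9/2))·(6/5))/(2·6³·5000) = -81/500000 rad
Load 2 — point force P=9 kN at a=12/5 m (b=L-a=18/5):
  θ_2 = -Pb²x(2aL-(3a+b)x)/(2L³EI)  [x≤a] = -9·(18/5)²·(6/5)·(2·(12/5)·6-(3·(12/5)+(18/5))·(6/5))/(2·6³·5000) = -8019/7812500 rad
Load 3 — triangular load w₀=3 kN/m (0→w₀ over full span):
  θ_3 = -w₀(2x(L-x)(L-2x)(x+2L)+x²(L-x)²)/(120LEI) = -3·(2·(6/5)·(6-(6/5))·(6-2·(6/5))·((6/5)+2·6)+(6/5)²·(6-(6/5))²)/(120·6·5000) = -189/390625 rad
Load 4 — applied couple M₀=-18 kN·m at a=9/2 m (b=L-a=3/2):
  θ_4 = (R_Ax²/2 - M_Ax)/EI  [x≤a] with R_A=-27/8, M_A=-45/8 = ((-27/8)·(6/5)²/2 - (-45/8)·(6/5))/5000 = 27/31250 rad
Superposition: θ = Σ θ_i = -50517/62500000 rad ≈ -0.000808 rad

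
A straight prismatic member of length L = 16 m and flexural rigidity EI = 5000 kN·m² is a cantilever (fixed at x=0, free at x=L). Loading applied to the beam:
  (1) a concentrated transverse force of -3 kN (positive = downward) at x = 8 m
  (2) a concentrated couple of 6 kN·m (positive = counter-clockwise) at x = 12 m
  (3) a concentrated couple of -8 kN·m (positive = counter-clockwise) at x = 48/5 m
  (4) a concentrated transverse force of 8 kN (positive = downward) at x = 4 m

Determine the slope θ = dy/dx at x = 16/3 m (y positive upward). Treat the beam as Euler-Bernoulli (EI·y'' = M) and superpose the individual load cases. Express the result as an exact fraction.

θ(16/3) = 4/1875 rad

Load 1 — point force P=-3 kN at a=8 m (b=L-a=8):
  θ_1 = -Px(2a-x)/(2EI)  [x≤a] = -(-3)·(16/3)·(2·8-(16/3))/(2·5000) = 32/1875 rad
Load 2 — applied couple M₀=6 kN·m at a=12 m (b=L-a=4):
  θ_2 = M₀x/EI  [x≤a] = 6·(16/3)/5000 = 4/625 rad
Load 3 — applied couple M₀=-8 kN·m at a=48/5 m (b=L-a=32/5):
  θ_3 = M₀x/EI  [x≤a] = (-8)·(16/3)/5000 = -16/1875 rad
Load 4 — point force P=8 kN at a=4 m (b=L-a=12):
  θ_4 = -Pa²/(2EI)  [x>a] = -8·4²/(2·5000) = -8/625 rad
Superposition: θ = Σ θ_i = 4/1875 rad ≈ 0.002133 rad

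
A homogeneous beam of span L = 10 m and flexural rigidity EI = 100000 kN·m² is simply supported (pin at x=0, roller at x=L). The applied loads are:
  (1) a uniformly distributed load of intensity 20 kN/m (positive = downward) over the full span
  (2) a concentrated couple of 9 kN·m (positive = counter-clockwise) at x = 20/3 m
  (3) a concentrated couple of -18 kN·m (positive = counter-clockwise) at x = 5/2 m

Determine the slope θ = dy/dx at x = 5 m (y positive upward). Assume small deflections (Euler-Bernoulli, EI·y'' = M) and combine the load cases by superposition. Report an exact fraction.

Load 1 — uniform load w=20 kN/m over full span:
  θ_1 = -w(L³-6Lx²+4x³)/(24EI) = -20·(10³-6·10·5²+4·5³)/(24·100000) = 0 rad
Load 2 — applied couple M₀=9 kN·m at a=20/3 m (b=L-a=10/3):
  θ_2 = (M₀x²/(2L)+C₁)/EI  [x≤a] with C₁=M₀(3b²-L²)/(6L)=-10 = (9·5²/(2·10)+(-10))/100000 = 1/80000 rad
Load 3 — applied couple M₀=-18 kN·m at a=5/2 m (b=L-a=15/2):
  θ_3 = (M₀x²/(2L)-M₀(x-a)+C₁)/EI  [x>a] with C₁=M₀(3b²-L²)/(6L)=-165/8 = ((-18)·5²/(2·10)-(-18)·(5-(5/2))+(-165/8))/100000 = 3/160000 rad
Superposition: θ = Σ θ_i = 1/32000 rad ≈ 0.000031 rad

θ(5) = 1/32000 rad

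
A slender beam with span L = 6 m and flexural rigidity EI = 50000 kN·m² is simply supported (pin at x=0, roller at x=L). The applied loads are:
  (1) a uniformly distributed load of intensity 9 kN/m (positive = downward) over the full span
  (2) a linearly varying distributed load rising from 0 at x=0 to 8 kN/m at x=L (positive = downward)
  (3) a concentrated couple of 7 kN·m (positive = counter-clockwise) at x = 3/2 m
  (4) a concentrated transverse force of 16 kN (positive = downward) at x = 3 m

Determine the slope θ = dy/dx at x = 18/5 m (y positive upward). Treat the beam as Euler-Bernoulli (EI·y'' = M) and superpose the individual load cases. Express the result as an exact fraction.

θ(18/5) = 435173/500000000 rad

Load 1 — uniform load w=9 kN/m over full span:
  θ_1 = -w(L³-6Lx²+4x³)/(24EI) = -9·(6³-6·6·(18/5)²+4·(18/5)³)/(24·50000) = 2997/6250000 rad
Load 2 — triangular load w₀=8 kN/m (0→w₀ over full span):
  θ_2 = -w₀(7L⁴-30L²x²+15x⁴)/(360LEI) = -8·(7·6⁴-30·6²·(18/5)²+15·(18/5)⁴)/(360·6·50000) = 348/1953125 rad
Load 3 — applied couple M₀=7 kN·m at a=3/2 m (b=L-a=9/2):
  θ_3 = (M₀x²/(2L)-M₀(x-a)+C₁)/EI  [x>a] with C₁=M₀(3b²-L²)/(6L)=77/16 = (7·(18/5)²/(2·6)-7·((18/5)-(3/2))+(77/16))/50000 = -931/20000000 rad
Load 4 — point force P=16 kN at a=3 m (b=L-a=3):
  θ_4 = -Pa(2L²-6Lx+3x²+a²)/(6LEI)  [x>a] = -16·3·(2·6²-6·6·(18/5)+3·(18/5)²+3²)/(6·6·50000) = 81/312500 rad
Superposition: θ = Σ θ_i = 435173/500000000 rad ≈ 0.000870 rad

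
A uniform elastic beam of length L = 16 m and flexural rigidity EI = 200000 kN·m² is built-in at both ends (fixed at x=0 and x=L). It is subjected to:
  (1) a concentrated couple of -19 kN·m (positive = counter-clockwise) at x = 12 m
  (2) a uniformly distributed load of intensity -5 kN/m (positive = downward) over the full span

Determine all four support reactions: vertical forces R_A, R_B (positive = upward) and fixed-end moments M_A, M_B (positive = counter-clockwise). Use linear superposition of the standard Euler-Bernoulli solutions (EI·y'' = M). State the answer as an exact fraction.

Load 1 — applied couple M₀=-19 kN·m at a=12 m (b=L-a=4):
  R_A = 6M₀ab/L³ = 6·(-19)·12·4/16³ = -171/128 kN
  M_A = M₀b(2a-b)/L² = (-19)·4·(2·12-4)/16² = -95/16 kN·m
  R_B = -6M₀ab/L³ = -6·(-19)·12·4/16³ = 171/128 kN
  M_B = M₀a(2b-a)/L² = (-19)·12·(2·4-12)/16² = 57/16 kN·m
Load 2 — uniform load w=-5 kN/m over full span:
  R_A = wL/2 = (-5)·16/2 = -40 kN
  M_A = wL²/12 = (-5)·16²/12 = -320/3 kN·m
  R_B = wL/2 = (-5)·16/2 = -40 kN
  M_B = -wL²/12 = -(-5)·16²/12 = 320/3 kN·m
Superposition: R_A = -5291/128 kN, M_A = -5405/48 kN·m, R_B = -4949/128 kN, M_B = 5291/48 kN·m

R_A = -5291/128 kN, M_A = -5405/48 kN·m, R_B = -4949/128 kN, M_B = 5291/48 kN·m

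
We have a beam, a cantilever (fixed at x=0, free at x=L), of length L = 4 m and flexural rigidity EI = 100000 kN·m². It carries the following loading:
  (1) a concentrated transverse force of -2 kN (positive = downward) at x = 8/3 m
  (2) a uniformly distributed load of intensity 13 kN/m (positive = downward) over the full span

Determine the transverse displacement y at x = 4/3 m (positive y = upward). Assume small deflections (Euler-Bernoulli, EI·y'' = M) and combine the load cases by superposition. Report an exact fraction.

y(4/3) = -529/759375 m

Load 1 — point force P=-2 kN at a=8/3 m (b=L-a=4/3):
  y_1 = -Px²(3a-x)/(6EI)  [x≤a] = -(-2)·(4/3)²·(3·(8/3)-(4/3))/(6·100000) = 2/50625 m
Load 2 — uniform load w=13 kN/m over full span:
  y_2 = -wx²(x²-4Lx+6L²)/(24EI) = -13·(4/3)²·((4/3)²-4·4·(4/3)+6·4²)/(24·100000) = -559/759375 m
Superposition: y = Σ y_i = -529/759375 m ≈ -0.000697 m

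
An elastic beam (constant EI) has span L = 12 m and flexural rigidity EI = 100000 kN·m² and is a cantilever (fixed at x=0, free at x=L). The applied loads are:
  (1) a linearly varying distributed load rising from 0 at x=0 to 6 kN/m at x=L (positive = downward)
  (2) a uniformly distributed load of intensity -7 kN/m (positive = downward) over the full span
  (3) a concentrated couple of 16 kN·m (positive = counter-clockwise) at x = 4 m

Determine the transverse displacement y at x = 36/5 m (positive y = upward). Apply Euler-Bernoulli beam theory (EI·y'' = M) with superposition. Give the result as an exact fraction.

Load 1 — triangular load w₀=6 kN/m (0→w₀ over full span):
  y_1 = (w₀Lx³/12-w₀L²x²/6-w₀x⁵/(120L))/EI = (6·12·(36/5)³/12-6·12²·(36/5)²/6-6·(36/5)⁵/(120·12))/100000 = -2590866/48828125 m
Load 2 — uniform load w=-7 kN/m over full span:
  y_2 = -wx²(x²-4Lx+6L²)/(24EI) = -(-7)·(36/5)²·((36/5)²-4·12·(36/5)+6·12²)/(24·100000) = 168399/1953125 m
Load 3 — applied couple M₀=16 kN·m at a=4 m (b=L-a=8):
  y_3 = M₀a(2x-a)/(2EI)  [x>a] = 16·4·(2·(36/5)-4)/(2·100000) = 52/15625 m
Superposition: y = Σ y_i = 1781609/48828125 m ≈ 0.036487 m

y(36/5) = 1781609/48828125 m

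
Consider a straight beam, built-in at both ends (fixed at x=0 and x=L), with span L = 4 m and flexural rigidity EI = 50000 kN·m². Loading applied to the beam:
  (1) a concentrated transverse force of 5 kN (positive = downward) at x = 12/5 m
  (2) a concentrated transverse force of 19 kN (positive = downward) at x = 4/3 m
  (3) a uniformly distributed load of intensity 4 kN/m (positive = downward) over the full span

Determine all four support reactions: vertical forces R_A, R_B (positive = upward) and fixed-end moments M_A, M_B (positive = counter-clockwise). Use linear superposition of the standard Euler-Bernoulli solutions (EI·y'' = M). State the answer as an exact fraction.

Load 1 — point force P=5 kN at a=12/5 m (b=L-a=8/5):
  R_A = Pb²(3a+b)/L³ = 5·(8/5)²·(3·(12/5)+(8/5))/4³ = 44/25 kN
  M_A = Pab²/L² = 5·(12/5)·(8/5)²/4² = 48/25 kN·m
  R_B = Pa²(a+3b)/L³ = 5·(12/5)²·((12/5)+3·(8/5))/4³ = 81/25 kN
  M_B = -Pa²b/L² = -5·(12/5)²·(8/5)/4² = -72/25 kN·m
Load 2 — point force P=19 kN at a=4/3 m (b=L-a=8/3):
  R_A = Pb²(3a+b)/L³ = 19·(8/3)²·(3·(4/3)+(8/3))/4³ = 380/27 kN
  M_A = Pab²/L² = 19·(4/3)·(8/3)²/4² = 304/27 kN·m
  R_B = Pa²(a+3b)/L³ = 19·(4/3)²·((4/3)+3·(8/3))/4³ = 133/27 kN
  M_B = -Pa²b/L² = -19·(4/3)²·(8/3)/4² = -152/27 kN·m
Load 3 — uniform load w=4 kN/m over full span:
  R_A = wL/2 = 4·4/2 = 8 kN
  M_A = wL²/12 = 4·4²/12 = 16/3 kN·m
  R_B = wL/2 = 4·4/2 = 8 kN
  M_B = -wL²/12 = -4·4²/12 = -16/3 kN·m
Superposition: R_A = 16088/675 kN, M_A = 12496/675 kN·m, R_B = 10912/675 kN, M_B = -9344/675 kN·m

R_A = 16088/675 kN, M_A = 12496/675 kN·m, R_B = 10912/675 kN, M_B = -9344/675 kN·m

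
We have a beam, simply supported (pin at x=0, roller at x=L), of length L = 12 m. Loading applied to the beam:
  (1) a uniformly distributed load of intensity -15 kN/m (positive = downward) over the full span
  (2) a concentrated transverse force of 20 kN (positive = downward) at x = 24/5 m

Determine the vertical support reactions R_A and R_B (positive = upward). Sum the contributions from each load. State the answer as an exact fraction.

R_A = -78 kN, R_B = -82 kN

Load 1 — uniform load w=-15 kN/m over full span:
  R_A = wL/2 = (-15)·12/2 = -90 kN
  R_B = wL/2 = (-15)·12/2 = -90 kN
Load 2 — point force P=20 kN at a=24/5 m (b=L-a=36/5):
  R_A = Pb/L = 20·(36/5)/12 = 12 kN
  R_B = Pa/L = 20·(24/5)/12 = 8 kN
Superposition: R_A = -78 kN, R_B = -82 kN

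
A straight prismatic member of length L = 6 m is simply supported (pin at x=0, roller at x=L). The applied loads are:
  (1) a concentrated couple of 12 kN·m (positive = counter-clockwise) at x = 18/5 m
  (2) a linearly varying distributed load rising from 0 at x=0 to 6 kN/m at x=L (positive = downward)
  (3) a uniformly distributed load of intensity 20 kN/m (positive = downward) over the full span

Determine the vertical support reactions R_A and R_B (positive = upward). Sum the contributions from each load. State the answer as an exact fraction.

R_A = 68 kN, R_B = 70 kN

Load 1 — applied couple M₀=12 kN·m at a=18/5 m (b=L-a=12/5):
  R_A = M₀/L = 12/6 = 2 kN
  R_B = -M₀/L = -12/6 = -2 kN
Load 2 — triangular load w₀=6 kN/m (0→w₀ over full span):
  R_A = w₀L/6 = 6·6/6 = 6 kN
  R_B = w₀L/3 = 6·6/3 = 12 kN
Load 3 — uniform load w=20 kN/m over full span:
  R_A = wL/2 = 20·6/2 = 60 kN
  R_B = wL/2 = 20·6/2 = 60 kN
Superposition: R_A = 68 kN, R_B = 70 kN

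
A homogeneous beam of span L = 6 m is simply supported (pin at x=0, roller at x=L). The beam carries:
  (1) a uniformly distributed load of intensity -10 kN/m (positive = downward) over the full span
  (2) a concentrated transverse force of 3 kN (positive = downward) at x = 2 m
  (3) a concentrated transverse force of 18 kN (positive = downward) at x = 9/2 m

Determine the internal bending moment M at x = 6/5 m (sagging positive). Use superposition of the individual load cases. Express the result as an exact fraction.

M(6/5) = -21 kN·m

Load 1 — uniform load w=-10 kN/m over full span:
  M_1 = wx(L-x)/2 = (-10)·(6/5)·(6-(6/5))/2 = -144/5 kN·m
Load 2 — point force P=3 kN at a=2 m (b=L-a=4):
  M_2 = Pbx/L  [x≤a] = 3·4·(6/5)/6 = 12/5 kN·m
Load 3 — point force P=18 kN at a=9/2 m (b=L-a=3/2):
  M_3 = Pbx/L  [x≤a] = 18·(3/2)·(6/5)/6 = 27/5 kN·m
Superposition: M = Σ M_i = -21 kN·m ≈ -21.000000 kN·m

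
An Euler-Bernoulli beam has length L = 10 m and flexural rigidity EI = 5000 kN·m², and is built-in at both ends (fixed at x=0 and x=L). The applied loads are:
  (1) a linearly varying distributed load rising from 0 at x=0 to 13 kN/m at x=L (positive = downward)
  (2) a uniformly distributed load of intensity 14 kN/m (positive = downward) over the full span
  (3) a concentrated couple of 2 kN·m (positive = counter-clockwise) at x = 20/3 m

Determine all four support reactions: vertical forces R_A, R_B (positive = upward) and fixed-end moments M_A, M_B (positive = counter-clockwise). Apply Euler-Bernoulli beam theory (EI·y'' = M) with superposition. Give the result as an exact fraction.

Load 1 — triangular load w₀=13 kN/m (0→w₀ over full span):
  R_A = 3w₀L/20 = 3·13·10/20 = 39/2 kN
  M_A = w₀L²/30 = 13·10²/30 = 130/3 kN·m
  R_B = 7w₀L/20 = 7·13·10/20 = 91/2 kN
  M_B = -w₀L²/20 = -13·10²/20 = -65 kN·m
Load 2 — uniform load w=14 kN/m over full span:
  R_A = wL/2 = 14·10/2 = 70 kN
  M_A = wL²/12 = 14·10²/12 = 350/3 kN·m
  R_B = wL/2 = 14·10/2 = 70 kN
  M_B = -wL²/12 = -14·10²/12 = -350/3 kN·m
Load 3 — applied couple M₀=2 kN·m at a=20/3 m (b=L-a=10/3):
  R_A = 6M₀ab/L³ = 6·2·(20/3)·(10/3)/10³ = 4/15 kN
  M_A = M₀b(2a-b)/L² = 2·(10/3)·(2·(20/3)-(10/3))/10² = 2/3 kN·m
  R_B = -6M₀ab/L³ = -6·2·(20/3)·(10/3)/10³ = -4/15 kN
  M_B = M₀a(2b-a)/L² = 2·(20/3)·(2·(10/3)-(20/3))/10² = 0 kN·m
Superposition: R_A = 2693/30 kN, M_A = 482/3 kN·m, R_B = 3457/30 kN, M_B = -545/3 kN·m

R_A = 2693/30 kN, M_A = 482/3 kN·m, R_B = 3457/30 kN, M_B = -545/3 kN·m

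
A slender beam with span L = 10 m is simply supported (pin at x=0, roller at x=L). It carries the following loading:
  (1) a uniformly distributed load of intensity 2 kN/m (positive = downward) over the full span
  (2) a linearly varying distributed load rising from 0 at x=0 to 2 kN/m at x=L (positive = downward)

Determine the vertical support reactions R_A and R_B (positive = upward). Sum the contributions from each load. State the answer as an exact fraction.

Load 1 — uniform load w=2 kN/m over full span:
  R_A = wL/2 = 2·10/2 = 10 kN
  R_B = wL/2 = 2·10/2 = 10 kN
Load 2 — triangular load w₀=2 kN/m (0→w₀ over full span):
  R_A = w₀L/6 = 2·10/6 = 10/3 kN
  R_B = w₀L/3 = 2·10/3 = 20/3 kN
Superposition: R_A = 40/3 kN, R_B = 50/3 kN

R_A = 40/3 kN, R_B = 50/3 kN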